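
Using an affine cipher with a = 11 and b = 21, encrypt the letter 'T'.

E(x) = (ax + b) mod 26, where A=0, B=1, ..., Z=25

Step 1: Convert 'T' to number: x = 19.
Step 2: E(19) = (11 * 19 + 21) mod 26 = 230 mod 26 = 22.
Step 3: Convert 22 back to letter: W.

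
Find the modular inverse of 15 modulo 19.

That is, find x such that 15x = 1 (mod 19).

Step 1: We need x such that 15 * x = 1 (mod 19).
Step 2: Using the extended Euclidean algorithm or trial:
  15 * 14 = 210 = 11 * 19 + 1.
Step 3: Since 210 mod 19 = 1, the inverse is x = 14.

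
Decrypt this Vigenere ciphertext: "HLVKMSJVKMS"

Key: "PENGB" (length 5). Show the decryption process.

Step 1: Key 'PENGB' has length 5. Extended key: PENGBPENGBP
Step 2: Decrypt each position:
  H(7) - P(15) = 18 = S
  L(11) - E(4) = 7 = H
  V(21) - N(13) = 8 = I
  K(10) - G(6) = 4 = E
  M(12) - B(1) = 11 = L
  S(18) - P(15) = 3 = D
  J(9) - E(4) = 5 = F
  V(21) - N(13) = 8 = I
  K(10) - G(6) = 4 = E
  M(12) - B(1) = 11 = L
  S(18) - P(15) = 3 = D
Plaintext: SHIELDFIELD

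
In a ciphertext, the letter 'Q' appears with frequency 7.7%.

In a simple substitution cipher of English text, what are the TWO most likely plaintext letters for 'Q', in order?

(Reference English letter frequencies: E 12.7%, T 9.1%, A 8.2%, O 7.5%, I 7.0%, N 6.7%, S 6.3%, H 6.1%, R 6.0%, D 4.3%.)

Step 1: Observed frequency of 'Q' is 7.7%.
Step 2: Compute distances to each reference frequency and sort:
  O (7.5%): difference = 0.2% <-- BEST
  A (8.2%): difference = 0.5% <-- RUNNER-UP
  I (7.0%): difference = 0.7%
  N (6.7%): difference = 1.0%
  T (9.1%): difference = 1.4%
Step 3: Most likely is 'O' (7.5%, diff 0.2%); second most likely is 'A' (8.2%, diff 0.5%).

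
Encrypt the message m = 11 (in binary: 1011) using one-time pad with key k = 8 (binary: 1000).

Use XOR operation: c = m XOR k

Step 1: Write out the XOR operation bit by bit:
  Message: 1011
  Key:     1000
  XOR:     0011
Step 2: Convert to decimal: 0011 = 3.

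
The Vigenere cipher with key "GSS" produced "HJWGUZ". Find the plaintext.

Step 1: Extend key: GSSGSS
Step 2: Decrypt each letter (c - k) mod 26:
  H(7) - G(6) = (7-6) mod 26 = 1 = B
  J(9) - S(18) = (9-18) mod 26 = 17 = R
  W(22) - S(18) = (22-18) mod 26 = 4 = E
  G(6) - G(6) = (6-6) mod 26 = 0 = A
  U(20) - S(18) = (20-18) mod 26 = 2 = C
  Z(25) - S(18) = (25-18) mod 26 = 7 = H
Plaintext: BREACH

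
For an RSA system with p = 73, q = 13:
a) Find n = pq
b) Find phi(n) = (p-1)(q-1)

Step 1: n = p * q = 73 * 13 = 949.
Step 2: phi(n) = (p-1)(q-1) = 72 * 12 = 864.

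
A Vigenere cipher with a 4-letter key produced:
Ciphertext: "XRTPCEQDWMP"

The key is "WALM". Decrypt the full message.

Step 1: Key 'WALM' has length 4. Extended key: WALMWALMWAL
Step 2: Decrypt each position:
  X(23) - W(22) = 1 = B
  R(17) - A(0) = 17 = R
  T(19) - L(11) = 8 = I
  P(15) - M(12) = 3 = D
  C(2) - W(22) = 6 = G
  E(4) - A(0) = 4 = E
  Q(16) - L(11) = 5 = F
  D(3) - M(12) = 17 = R
  W(22) - W(22) = 0 = A
  M(12) - A(0) = 12 = M
  P(15) - L(11) = 4 = E
Plaintext: BRIDGEFRAME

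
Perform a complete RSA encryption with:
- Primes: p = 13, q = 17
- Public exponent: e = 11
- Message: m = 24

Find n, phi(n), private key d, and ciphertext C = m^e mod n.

Step 1: n = 13 * 17 = 221.
Step 2: phi(n) = (13-1)(17-1) = 12 * 16 = 192.
Step 3: Find d = 11^(-1) mod 192 = 35.
  Verify: 11 * 35 = 385 = 1 (mod 192).
Step 4: C = 24^11 mod 221 = 201.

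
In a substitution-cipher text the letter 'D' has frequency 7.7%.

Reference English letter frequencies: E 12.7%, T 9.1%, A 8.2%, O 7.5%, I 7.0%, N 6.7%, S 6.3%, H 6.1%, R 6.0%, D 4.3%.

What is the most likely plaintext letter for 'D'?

Step 1: The observed frequency is 7.7%.
Step 2: Compare with English frequencies:
  E: 12.7% (difference: 5.0%)
  T: 9.1% (difference: 1.4%)
  A: 8.2% (difference: 0.5%)
  O: 7.5% (difference: 0.2%) <-- closest
  I: 7.0% (difference: 0.7%)
  N: 6.7% (difference: 1.0%)
  S: 6.3% (difference: 1.4%)
  H: 6.1% (difference: 1.6%)
  R: 6.0% (difference: 1.7%)
  D: 4.3% (difference: 3.4%)
Step 3: 'D' most likely represents 'O' (frequency 7.5%).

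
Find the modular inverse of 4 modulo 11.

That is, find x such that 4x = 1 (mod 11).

Step 1: We need x such that 4 * x = 1 (mod 11).
Step 2: Using the extended Euclidean algorithm or trial:
  4 * 3 = 12 = 1 * 11 + 1.
Step 3: Since 12 mod 11 = 1, the inverse is x = 3.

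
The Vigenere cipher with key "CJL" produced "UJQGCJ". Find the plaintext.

Step 1: Extend key: CJLCJL
Step 2: Decrypt each letter (c - k) mod 26:
  U(20) - C(2) = (20-2) mod 26 = 18 = S
  J(9) - J(9) = (9-9) mod 26 = 0 = A
  Q(16) - L(11) = (16-11) mod 26 = 5 = F
  G(6) - C(2) = (6-2) mod 26 = 4 = E
  C(2) - J(9) = (2-9) mod 26 = 19 = T
  J(9) - L(11) = (9-11) mod 26 = 24 = Y
Plaintext: SAFETY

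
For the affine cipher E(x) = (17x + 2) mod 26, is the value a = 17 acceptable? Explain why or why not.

Step 1: Compute gcd(17, 26).
Step 2: gcd(17, 26) = 1.
Since gcd = 1, 17 is coprime with 26, so it is a valid key.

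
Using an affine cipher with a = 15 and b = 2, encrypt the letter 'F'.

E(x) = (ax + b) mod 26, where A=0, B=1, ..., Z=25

Step 1: Convert 'F' to number: x = 5.
Step 2: E(5) = (15 * 5 + 2) mod 26 = 77 mod 26 = 25.
Step 3: Convert 25 back to letter: Z.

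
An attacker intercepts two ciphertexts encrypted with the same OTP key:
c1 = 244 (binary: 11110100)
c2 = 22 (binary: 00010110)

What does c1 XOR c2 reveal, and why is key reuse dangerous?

Step 1: c1 XOR c2 = (m1 XOR k) XOR (m2 XOR k).
Step 2: By XOR associativity/commutativity: = m1 XOR m2 XOR k XOR k = m1 XOR m2.
Step 3: 11110100 XOR 00010110 = 11100010 = 226.
Step 4: The key cancels out! An attacker learns m1 XOR m2 = 226, revealing the relationship between plaintexts.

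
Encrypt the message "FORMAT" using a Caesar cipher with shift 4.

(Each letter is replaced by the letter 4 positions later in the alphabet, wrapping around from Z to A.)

Step 1: For each letter, shift forward by 4 positions (mod 26).
  F (position 5) -> position (5+4) mod 26 = 9 -> J
  O (position 14) -> position (14+4) mod 26 = 18 -> S
  R (position 17) -> position (17+4) mod 26 = 21 -> V
  M (position 12) -> position (12+4) mod 26 = 16 -> Q
  A (position 0) -> position (0+4) mod 26 = 4 -> E
  T (position 19) -> position (19+4) mod 26 = 23 -> X
Result: JSVQEX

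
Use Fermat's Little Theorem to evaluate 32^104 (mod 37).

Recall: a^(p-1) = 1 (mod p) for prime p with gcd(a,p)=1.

Step 1: Since 37 is prime, by Fermat's Little Theorem: 32^36 = 1 (mod 37).
Step 2: Reduce exponent: 104 mod 36 = 32.
Step 3: So 32^104 = 32^32 (mod 37).
Step 4: 32^32 mod 37 = 9.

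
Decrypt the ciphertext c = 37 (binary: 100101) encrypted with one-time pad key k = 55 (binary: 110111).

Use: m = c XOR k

Step 1: XOR ciphertext with key:
  Ciphertext: 100101
  Key:        110111
  XOR:        010010
Step 2: Plaintext = 010010 = 18 in decimal.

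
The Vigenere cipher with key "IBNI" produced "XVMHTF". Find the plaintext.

Step 1: Extend key: IBNIIB
Step 2: Decrypt each letter (c - k) mod 26:
  X(23) - I(8) = (23-8) mod 26 = 15 = P
  V(21) - B(1) = (21-1) mod 26 = 20 = U
  M(12) - N(13) = (12-13) mod 26 = 25 = Z
  H(7) - I(8) = (7-8) mod 26 = 25 = Z
  T(19) - I(8) = (19-8) mod 26 = 11 = L
  F(5) - B(1) = (5-1) mod 26 = 4 = E
Plaintext: PUZZLE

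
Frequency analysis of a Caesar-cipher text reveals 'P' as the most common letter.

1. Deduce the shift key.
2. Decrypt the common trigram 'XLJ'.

Step 1: In English, 'E' is the most frequent letter (12.7%).
Step 2: The most frequent ciphertext letter is 'P' (position 15).
Step 3: Shift = (15 - 4) mod 26 = 11.
Step 4: Decrypt 'XLJ' by shifting back 11:
  X -> M
  L -> A
  J -> Y
Step 5: 'XLJ' decrypts to 'MAY'.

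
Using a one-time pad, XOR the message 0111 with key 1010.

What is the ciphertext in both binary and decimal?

Step 1: Write out the XOR operation bit by bit:
  Message: 0111
  Key:     1010
  XOR:     1101
Step 2: Convert to decimal: 1101 = 13.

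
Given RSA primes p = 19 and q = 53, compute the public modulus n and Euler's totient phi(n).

Step 1: n = p * q = 19 * 53 = 1007.
Step 2: phi(n) = (p-1)(q-1) = 18 * 52 = 936.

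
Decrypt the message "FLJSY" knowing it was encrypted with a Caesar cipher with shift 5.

Step 1: Reverse the shift by subtracting 5 from each letter position.
  F (position 5) -> position (5-5) mod 26 = 0 -> A
  L (position 11) -> position (11-5) mod 26 = 6 -> G
  J (position 9) -> position (9-5) mod 26 = 4 -> E
  S (position 18) -> position (18-5) mod 26 = 13 -> N
  Y (position 24) -> position (24-5) mod 26 = 19 -> T
Decrypted message: AGENT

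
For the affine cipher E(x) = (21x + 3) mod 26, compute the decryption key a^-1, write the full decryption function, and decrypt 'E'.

Step 1: Find a^-1, the modular inverse of 21 mod 26.
Step 2: We need 21 * a^-1 = 1 (mod 26).
Step 3: 21 * 5 = 105 = 4 * 26 + 1, so a^-1 = 5.
Step 4: D(y) = 5(y - 3) mod 26.
Step 5: Apply to 'E' (y = 4): D(4) = 5 * (4 - 3) mod 26 = 5 * 1 mod 26 = 5 -> 'F'.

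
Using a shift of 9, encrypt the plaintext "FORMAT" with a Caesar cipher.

Step 1: For each letter, shift forward by 9 positions (mod 26).
  F (position 5) -> position (5+9) mod 26 = 14 -> O
  O (position 14) -> position (14+9) mod 26 = 23 -> X
  R (position 17) -> position (17+9) mod 26 = 0 -> A
  M (position 12) -> position (12+9) mod 26 = 21 -> V
  A (position 0) -> position (0+9) mod 26 = 9 -> J
  T (position 19) -> position (19+9) mod 26 = 2 -> C
Result: OXAVJC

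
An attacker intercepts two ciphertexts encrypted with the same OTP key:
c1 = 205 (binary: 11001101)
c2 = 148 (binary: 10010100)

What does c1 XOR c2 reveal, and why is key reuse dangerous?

Step 1: c1 XOR c2 = (m1 XOR k) XOR (m2 XOR k).
Step 2: By XOR associativity/commutativity: = m1 XOR m2 XOR k XOR k = m1 XOR m2.
Step 3: 11001101 XOR 10010100 = 01011001 = 89.
Step 4: The key cancels out! An attacker learns m1 XOR m2 = 89, revealing the relationship between plaintexts.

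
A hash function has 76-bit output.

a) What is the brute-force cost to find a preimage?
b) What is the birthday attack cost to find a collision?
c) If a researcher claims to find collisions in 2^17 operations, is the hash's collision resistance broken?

Step 1: Preimage resistance requires brute-force of 2^76 operations.
Step 2: Collision resistance (birthday bound) = 2^(76/2) = 2^38.
Step 3: The claimed attack costs 2^17 operations.
Step 4: Since 2^17 < 2^38, the claimed attack beats the generic birthday bound, so collision resistance is broken.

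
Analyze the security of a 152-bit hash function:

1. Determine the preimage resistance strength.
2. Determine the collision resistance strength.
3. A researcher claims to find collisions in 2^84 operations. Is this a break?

Step 1: Preimage resistance requires brute-force of 2^152 operations.
Step 2: Collision resistance (birthday bound) = 2^(152/2) = 2^76.
Step 3: The claimed attack costs 2^84 operations.
Step 4: Since 2^84 >= 2^76, the claimed attack is no faster than the generic birthday attack, so this does not break collision resistance.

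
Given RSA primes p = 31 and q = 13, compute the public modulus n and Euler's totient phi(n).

Step 1: n = p * q = 31 * 13 = 403.
Step 2: phi(n) = (p-1)(q-1) = 30 * 12 = 360.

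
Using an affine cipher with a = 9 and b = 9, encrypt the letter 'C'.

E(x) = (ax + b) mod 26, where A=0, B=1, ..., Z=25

Step 1: Convert 'C' to number: x = 2.
Step 2: E(2) = (9 * 2 + 9) mod 26 = 27 mod 26 = 1.
Step 3: Convert 1 back to letter: B.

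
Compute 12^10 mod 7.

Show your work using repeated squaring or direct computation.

Step 1: Compute 12^10 mod 7 step by step, reducing modulo 7 at each step.
  12^1 mod 7 = 5
  12^2 mod 7 = (5 * 12) mod 7 = 4
  12^3 mod 7 = (4 * 12) mod 7 = 6
  12^4 mod 7 = (6 * 12) mod 7 = 2
  12^5 mod 7 = (2 * 12) mod 7 = 3
  12^6 mod 7 = (3 * 12) mod 7 = 1
  12^7 mod 7 = (1 * 12) mod 7 = 5
  12^8 mod 7 = (5 * 12) mod 7 = 4
  12^9 mod 7 = (4 * 12) mod 7 = 6
  12^10 mod 7 = (6 * 12) mod 7 = 2
Step 2: Result = 2.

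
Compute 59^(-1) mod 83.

Step 1: We need x such that 59 * x = 1 (mod 83).
Step 2: Using the extended Euclidean algorithm or trial:
  59 * 38 = 2242 = 27 * 83 + 1.
Step 3: Since 2242 mod 83 = 1, the inverse is x = 38.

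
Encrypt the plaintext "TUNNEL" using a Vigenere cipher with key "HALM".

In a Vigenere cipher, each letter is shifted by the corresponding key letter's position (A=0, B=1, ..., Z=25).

Step 1: Repeat key to match plaintext length:
  Plaintext: TUNNEL
  Key:       HALMHA
Step 2: Encrypt each letter:
  T(19) + H(7) = (19+7) mod 26 = 0 = A
  U(20) + A(0) = (20+0) mod 26 = 20 = U
  N(13) + L(11) = (13+11) mod 26 = 24 = Y
  N(13) + M(12) = (13+12) mod 26 = 25 = Z
  E(4) + H(7) = (4+7) mod 26 = 11 = L
  L(11) + A(0) = (11+0) mod 26 = 11 = L
Ciphertext: AUYZLL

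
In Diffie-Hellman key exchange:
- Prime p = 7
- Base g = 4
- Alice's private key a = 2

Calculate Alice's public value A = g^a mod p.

Step 1: A = g^a mod p = 4^2 mod 7.
  4^1 mod 7 = 4
  4^2 mod 7 = (4 * 4) mod 7 = 2
Result: A = 2.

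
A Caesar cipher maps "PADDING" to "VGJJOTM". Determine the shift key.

Step 1: Compare first letters: P (position 15) -> V (position 21).
Step 2: Shift = (21 - 15) mod 26 = 6.
The shift value is 6.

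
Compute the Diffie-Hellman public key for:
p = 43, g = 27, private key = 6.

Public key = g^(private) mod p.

Step 1: A = g^a mod p = 27^6 mod 43.
  27^1 mod 43 = 27
  27^2 mod 43 = (27 * 27) mod 43 = 41
  27^3 mod 43 = (41 * 27) mod 43 = 32
  27^4 mod 43 = (32 * 27) mod 43 = 4
  27^5 mod 43 = (4 * 27) mod 43 = 22
  27^6 mod 43 = (22 * 27) mod 43 = 35
Result: A = 35.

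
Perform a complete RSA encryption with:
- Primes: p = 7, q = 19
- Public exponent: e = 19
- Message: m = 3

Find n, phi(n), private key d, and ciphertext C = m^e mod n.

Step 1: n = 7 * 19 = 133.
Step 2: phi(n) = (7-1)(19-1) = 6 * 18 = 108.
Step 3: Find d = 19^(-1) mod 108 = 91.
  Verify: 19 * 91 = 1729 = 1 (mod 108).
Step 4: C = 3^19 mod 133 = 3.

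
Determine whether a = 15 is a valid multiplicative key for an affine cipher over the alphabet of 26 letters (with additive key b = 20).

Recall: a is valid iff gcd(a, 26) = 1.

Step 1: Compute gcd(15, 26).
Step 2: gcd(15, 26) = 1.
Since gcd = 1, 15 is coprime with 26, so it is a valid key.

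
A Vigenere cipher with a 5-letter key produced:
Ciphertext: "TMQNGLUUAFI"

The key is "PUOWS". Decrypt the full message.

Step 1: Key 'PUOWS' has length 5. Extended key: PUOWSPUOWSP
Step 2: Decrypt each position:
  T(19) - P(15) = 4 = E
  M(12) - U(20) = 18 = S
  Q(16) - O(14) = 2 = C
  N(13) - W(22) = 17 = R
  G(6) - S(18) = 14 = O
  L(11) - P(15) = 22 = W
  U(20) - U(20) = 0 = A
  U(20) - O(14) = 6 = G
  A(0) - W(22) = 4 = E
  F(5) - S(18) = 13 = N
  I(8) - P(15) = 19 = T
Plaintext: ESCROWAGENT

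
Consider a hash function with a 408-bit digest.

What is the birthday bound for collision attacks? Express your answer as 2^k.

Step 1: The birthday paradox gives collision probability ~50% after sqrt(2^n) = 2^(n/2) hashes.
Step 2: For 408-bit output: 2^(408/2) = 2^204.
Step 3: Approximately 2^204 hash computations needed.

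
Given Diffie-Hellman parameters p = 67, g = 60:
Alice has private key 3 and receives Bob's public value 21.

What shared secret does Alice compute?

Step 1: s = B^a mod p = 21^3 mod 67.
  21^1 mod 67 = 21
  21^2 mod 67 = (21 * 21) mod 67 = 39
  21^3 mod 67 = (39 * 21) mod 67 = 15
Result: shared secret = 15.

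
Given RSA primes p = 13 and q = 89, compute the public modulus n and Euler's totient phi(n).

Step 1: n = p * q = 13 * 89 = 1157.
Step 2: phi(n) = (p-1)(q-1) = 12 * 88 = 1056.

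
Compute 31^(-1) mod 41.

Step 1: We need x such that 31 * x = 1 (mod 41).
Step 2: Using the extended Euclidean algorithm or trial:
  31 * 4 = 124 = 3 * 41 + 1.
Step 3: Since 124 mod 41 = 1, the inverse is x = 4.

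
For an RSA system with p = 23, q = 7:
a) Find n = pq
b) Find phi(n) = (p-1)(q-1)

Step 1: n = p * q = 23 * 7 = 161.
Step 2: phi(n) = (p-1)(q-1) = 22 * 6 = 132.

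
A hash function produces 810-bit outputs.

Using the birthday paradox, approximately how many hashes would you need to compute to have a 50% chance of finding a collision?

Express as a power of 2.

Step 1: The birthday paradox gives collision probability ~50% after sqrt(2^n) = 2^(n/2) hashes.
Step 2: For 810-bit output: 2^(810/2) = 2^405.
Step 3: Approximately 2^405 hash computations needed.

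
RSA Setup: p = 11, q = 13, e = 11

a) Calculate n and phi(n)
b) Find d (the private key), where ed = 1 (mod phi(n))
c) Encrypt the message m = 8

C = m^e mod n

Step 1: n = 11 * 13 = 143.
Step 2: phi(n) = (11-1)(13-1) = 10 * 12 = 120.
Step 3: Find d = 11^(-1) mod 120 = 11.
  Verify: 11 * 11 = 121 = 1 (mod 120).
Step 4: C = 8^11 mod 143 = 96.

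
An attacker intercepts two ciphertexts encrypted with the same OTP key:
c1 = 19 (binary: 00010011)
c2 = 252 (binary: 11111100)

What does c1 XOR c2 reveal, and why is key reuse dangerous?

Step 1: c1 XOR c2 = (m1 XOR k) XOR (m2 XOR k).
Step 2: By XOR associativity/commutativity: = m1 XOR m2 XOR k XOR k = m1 XOR m2.
Step 3: 00010011 XOR 11111100 = 11101111 = 239.
Step 4: The key cancels out! An attacker learns m1 XOR m2 = 239, revealing the relationship between plaintexts.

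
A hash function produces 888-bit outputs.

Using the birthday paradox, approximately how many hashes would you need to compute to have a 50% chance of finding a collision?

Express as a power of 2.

Step 1: The birthday paradox gives collision probability ~50% after sqrt(2^n) = 2^(n/2) hashes.
Step 2: For 888-bit output: 2^(888/2) = 2^444.
Step 3: Approximately 2^444 hash computations needed.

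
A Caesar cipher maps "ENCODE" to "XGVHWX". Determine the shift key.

Step 1: Compare first letters: E (position 4) -> X (position 23).
Step 2: Shift = (23 - 4) mod 26 = 19.
The shift value is 19.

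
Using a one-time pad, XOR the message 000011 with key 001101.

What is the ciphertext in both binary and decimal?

Step 1: Write out the XOR operation bit by bit:
  Message: 000011
  Key:     001101
  XOR:     001110
Step 2: Convert to decimal: 001110 = 14.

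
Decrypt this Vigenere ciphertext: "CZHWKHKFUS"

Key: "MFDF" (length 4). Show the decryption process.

Step 1: Key 'MFDF' has length 4. Extended key: MFDFMFDFMF
Step 2: Decrypt each position:
  C(2) - M(12) = 16 = Q
  Z(25) - F(5) = 20 = U
  H(7) - D(3) = 4 = E
  W(22) - F(5) = 17 = R
  K(10) - M(12) = 24 = Y
  H(7) - F(5) = 2 = C
  K(10) - D(3) = 7 = H
  F(5) - F(5) = 0 = A
  U(20) - M(12) = 8 = I
  S(18) - F(5) = 13 = N
Plaintext: QUERYCHAIN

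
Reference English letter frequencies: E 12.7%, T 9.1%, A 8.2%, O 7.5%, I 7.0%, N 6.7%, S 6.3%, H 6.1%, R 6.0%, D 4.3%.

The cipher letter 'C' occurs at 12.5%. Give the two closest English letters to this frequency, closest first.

Step 1: Observed frequency of 'C' is 12.5%.
Step 2: Compute distances to each reference frequency and sort:
  E (12.7%): difference = 0.2% <-- BEST
  T (9.1%): difference = 3.4% <-- RUNNER-UP
  A (8.2%): difference = 4.3%
  O (7.5%): difference = 5.0%
  I (7.0%): difference = 5.5%
Step 3: Most likely is 'E' (12.7%, diff 0.2%); second most likely is 'T' (9.1%, diff 3.4%).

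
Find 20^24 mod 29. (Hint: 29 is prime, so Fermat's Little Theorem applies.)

Step 1: Since 29 is prime, by Fermat's Little Theorem: 20^28 = 1 (mod 29).
Step 2: Reduce exponent: 24 mod 28 = 24.
Step 3: So 20^24 = 20^24 (mod 29).
Step 4: 20^24 mod 29 = 25.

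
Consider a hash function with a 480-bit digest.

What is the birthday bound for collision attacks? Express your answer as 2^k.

Step 1: The birthday paradox gives collision probability ~50% after sqrt(2^n) = 2^(n/2) hashes.
Step 2: For 480-bit output: 2^(480/2) = 2^240.
Step 3: Approximately 2^240 hash computations needed.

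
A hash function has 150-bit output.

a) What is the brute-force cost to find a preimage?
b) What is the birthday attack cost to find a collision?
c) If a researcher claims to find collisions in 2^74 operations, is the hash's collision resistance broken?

Step 1: Preimage resistance requires brute-force of 2^150 operations.
Step 2: Collision resistance (birthday bound) = 2^(150/2) = 2^75.
Step 3: The claimed attack costs 2^74 operations.
Step 4: Since 2^74 < 2^75, the claimed attack beats the generic birthday bound, so collision resistance is broken.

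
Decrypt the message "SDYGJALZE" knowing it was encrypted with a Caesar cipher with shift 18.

Step 1: Reverse the shift by subtracting 18 from each letter position.
  S (position 18) -> position (18-18) mod 26 = 0 -> A
  D (position 3) -> position (3-18) mod 26 = 11 -> L
  Y (position 24) -> position (24-18) mod 26 = 6 -> G
  G (position 6) -> position (6-18) mod 26 = 14 -> O
  J (position 9) -> position (9-18) mod 26 = 17 -> R
  A (position 0) -> position (0-18) mod 26 = 8 -> I
  L (position 11) -> position (11-18) mod 26 = 19 -> T
  Z (position 25) -> position (25-18) mod 26 = 7 -> H
  E (position 4) -> position (4-18) mod 26 = 12 -> M
Decrypted message: ALGORITHM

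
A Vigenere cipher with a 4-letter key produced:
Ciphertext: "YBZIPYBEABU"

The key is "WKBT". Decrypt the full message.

Step 1: Key 'WKBT' has length 4. Extended key: WKBTWKBTWKB
Step 2: Decrypt each position:
  Y(24) - W(22) = 2 = C
  B(1) - K(10) = 17 = R
  Z(25) - B(1) = 24 = Y
  I(8) - T(19) = 15 = P
  P(15) - W(22) = 19 = T
  Y(24) - K(10) = 14 = O
  B(1) - B(1) = 0 = A
  E(4) - T(19) = 11 = L
  A(0) - W(22) = 4 = E
  B(1) - K(10) = 17 = R
  U(20) - B(1) = 19 = T
Plaintext: CRYPTOALERT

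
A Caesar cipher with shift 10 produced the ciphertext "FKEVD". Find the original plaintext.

Step 1: Reverse the shift by subtracting 10 from each letter position.
  F (position 5) -> position (5-10) mod 26 = 21 -> V
  K (position 10) -> position (10-10) mod 26 = 0 -> A
  E (position 4) -> position (4-10) mod 26 = 20 -> U
  V (position 21) -> position (21-10) mod 26 = 11 -> L
  D (position 3) -> position (3-10) mod 26 = 19 -> T
Decrypted message: VAULT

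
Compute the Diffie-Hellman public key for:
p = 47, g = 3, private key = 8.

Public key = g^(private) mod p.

Step 1: A = g^a mod p = 3^8 mod 47.
  3^1 mod 47 = 3
  3^2 mod 47 = (3 * 3) mod 47 = 9
  3^3 mod 47 = (9 * 3) mod 47 = 27
  3^4 mod 47 = (27 * 3) mod 47 = 34
  3^5 mod 47 = (34 * 3) mod 47 = 8
  3^6 mod 47 = (8 * 3) mod 47 = 24
  3^7 mod 47 = (24 * 3) mod 47 = 25
  3^8 mod 47 = (25 * 3) mod 47 = 28
Result: A = 28.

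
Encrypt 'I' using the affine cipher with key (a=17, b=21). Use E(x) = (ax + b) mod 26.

Step 1: Convert 'I' to number: x = 8.
Step 2: E(8) = (17 * 8 + 21) mod 26 = 157 mod 26 = 1.
Step 3: Convert 1 back to letter: B.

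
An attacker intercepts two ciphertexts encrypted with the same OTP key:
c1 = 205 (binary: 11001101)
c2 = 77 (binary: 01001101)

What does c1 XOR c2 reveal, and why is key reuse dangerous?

Step 1: c1 XOR c2 = (m1 XOR k) XOR (m2 XOR k).
Step 2: By XOR associativity/commutativity: = m1 XOR m2 XOR k XOR k = m1 XOR m2.
Step 3: 11001101 XOR 01001101 = 10000000 = 128.
Step 4: The key cancels out! An attacker learns m1 XOR m2 = 128, revealing the relationship between plaintexts.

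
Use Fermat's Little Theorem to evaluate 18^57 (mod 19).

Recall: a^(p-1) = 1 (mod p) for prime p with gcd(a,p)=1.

Step 1: Since 19 is prime, by Fermat's Little Theorem: 18^18 = 1 (mod 19).
Step 2: Reduce exponent: 57 mod 18 = 3.
Step 3: So 18^57 = 18^3 (mod 19).
Step 4: 18^3 mod 19 = 18.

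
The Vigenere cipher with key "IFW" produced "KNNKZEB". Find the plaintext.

Step 1: Extend key: IFWIFWI
Step 2: Decrypt each letter (c - k) mod 26:
  K(10) - I(8) = (10-8) mod 26 = 2 = C
  N(13) - F(5) = (13-5) mod 26 = 8 = I
  N(13) - W(22) = (13-22) mod 26 = 17 = R
  K(10) - I(8) = (10-8) mod 26 = 2 = C
  Z(25) - F(5) = (25-5) mod 26 = 20 = U
  E(4) - W(22) = (4-22) mod 26 = 8 = I
  B(1) - I(8) = (1-8) mod 26 = 19 = T
Plaintext: CIRCUIT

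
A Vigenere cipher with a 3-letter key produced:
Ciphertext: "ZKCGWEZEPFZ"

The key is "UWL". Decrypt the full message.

Step 1: Key 'UWL' has length 3. Extended key: UWLUWLUWLUW
Step 2: Decrypt each position:
  Z(25) - U(20) = 5 = F
  K(10) - W(22) = 14 = O
  C(2) - L(11) = 17 = R
  G(6) - U(20) = 12 = M
  W(22) - W(22) = 0 = A
  E(4) - L(11) = 19 = T
  Z(25) - U(20) = 5 = F
  E(4) - W(22) = 8 = I
  P(15) - L(11) = 4 = E
  F(5) - U(20) = 11 = L
  Z(25) - W(22) = 3 = D
Plaintext: FORMATFIELD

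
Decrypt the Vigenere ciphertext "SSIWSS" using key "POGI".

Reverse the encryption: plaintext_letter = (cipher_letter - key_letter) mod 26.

Step 1: Extend key: POGIPO
Step 2: Decrypt each letter (c - k) mod 26:
  S(18) - P(15) = (18-15) mod 26 = 3 = D
  S(18) - O(14) = (18-14) mod 26 = 4 = E
  I(8) - G(6) = (8-6) mod 26 = 2 = C
  W(22) - I(8) = (22-8) mod 26 = 14 = O
  S(18) - P(15) = (18-15) mod 26 = 3 = D
  S(18) - O(14) = (18-14) mod 26 = 4 = E
Plaintext: DECODE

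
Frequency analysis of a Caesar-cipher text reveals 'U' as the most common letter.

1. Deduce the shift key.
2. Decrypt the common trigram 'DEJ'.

Step 1: In English, 'E' is the most frequent letter (12.7%).
Step 2: The most frequent ciphertext letter is 'U' (position 20).
Step 3: Shift = (20 - 4) mod 26 = 16.
Step 4: Decrypt 'DEJ' by shifting back 16:
  D -> N
  E -> O
  J -> T
Step 5: 'DEJ' decrypts to 'NOT'.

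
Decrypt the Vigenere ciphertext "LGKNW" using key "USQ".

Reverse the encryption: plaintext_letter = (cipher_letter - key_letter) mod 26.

Step 1: Extend key: USQUS
Step 2: Decrypt each letter (c - k) mod 26:
  L(11) - U(20) = (11-20) mod 26 = 17 = R
  G(6) - S(18) = (6-18) mod 26 = 14 = O
  K(10) - Q(16) = (10-16) mod 26 = 20 = U
  N(13) - U(20) = (13-20) mod 26 = 19 = T
  W(22) - S(18) = (22-18) mod 26 = 4 = E
Plaintext: ROUTE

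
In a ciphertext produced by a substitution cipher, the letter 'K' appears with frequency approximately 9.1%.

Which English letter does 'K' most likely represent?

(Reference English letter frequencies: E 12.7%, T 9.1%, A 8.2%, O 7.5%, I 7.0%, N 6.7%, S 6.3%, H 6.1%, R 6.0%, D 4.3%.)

Step 1: The observed frequency is 9.1%.
Step 2: Compare with English frequencies:
  E: 12.7% (difference: 3.6%)
  T: 9.1% (difference: 0.0%) <-- closest
  A: 8.2% (difference: 0.9%)
  O: 7.5% (difference: 1.6%)
  I: 7.0% (difference: 2.1%)
  N: 6.7% (difference: 2.4%)
  S: 6.3% (difference: 2.8%)
  H: 6.1% (difference: 3.0%)
  R: 6.0% (difference: 3.1%)
  D: 4.3% (difference: 4.8%)
Step 3: 'K' most likely represents 'T' (frequency 9.1%).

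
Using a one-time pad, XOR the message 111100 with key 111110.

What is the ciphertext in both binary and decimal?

Step 1: Write out the XOR operation bit by bit:
  Message: 111100
  Key:     111110
  XOR:     000010
Step 2: Convert to decimal: 000010 = 2.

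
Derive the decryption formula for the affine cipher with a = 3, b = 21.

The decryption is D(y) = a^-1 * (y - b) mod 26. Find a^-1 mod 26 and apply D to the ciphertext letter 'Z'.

Step 1: Find a^-1, the modular inverse of 3 mod 26.
Step 2: We need 3 * a^-1 = 1 (mod 26).
Step 3: 3 * 9 = 27 = 1 * 26 + 1, so a^-1 = 9.
Step 4: D(y) = 9(y - 21) mod 26.
Step 5: Apply to 'Z' (y = 25): D(25) = 9 * (25 - 21) mod 26 = 9 * 4 mod 26 = 10 -> 'K'.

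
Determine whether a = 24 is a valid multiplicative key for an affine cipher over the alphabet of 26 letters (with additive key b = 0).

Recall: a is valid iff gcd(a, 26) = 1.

Step 1: Compute gcd(24, 26).
Step 2: gcd(24, 26) = 2.
Since gcd = 2 != 1, 24 shares a common factor with 26, so it cannot be used.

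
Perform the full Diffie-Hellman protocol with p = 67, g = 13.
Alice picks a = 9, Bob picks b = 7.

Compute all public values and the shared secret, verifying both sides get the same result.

Step 1: A = g^a mod p = 13^9 mod 67 = 3.
Step 2: B = g^b mod p = 13^7 mod 67 = 2.
Step 3: Alice computes s = B^a mod p = 2^9 mod 67 = 43.
Step 4: Bob computes s = A^b mod p = 3^7 mod 67 = 43.
Both sides agree: shared secret = 43.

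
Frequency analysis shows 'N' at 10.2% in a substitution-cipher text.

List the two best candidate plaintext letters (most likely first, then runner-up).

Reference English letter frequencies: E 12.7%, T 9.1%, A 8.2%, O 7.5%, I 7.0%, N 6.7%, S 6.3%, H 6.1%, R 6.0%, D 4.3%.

Step 1: Observed frequency of 'N' is 10.2%.
Step 2: Compute distances to each reference frequency and sort:
  T (9.1%): difference = 1.1% <-- BEST
  A (8.2%): difference = 2.0% <-- RUNNER-UP
  E (12.7%): difference = 2.5%
  O (7.5%): difference = 2.7%
  I (7.0%): difference = 3.2%
Step 3: Most likely is 'T' (9.1%, diff 1.1%); second most likely is 'A' (8.2%, diff 2.0%).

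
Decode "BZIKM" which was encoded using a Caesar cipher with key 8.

Step 1: Reverse the shift by subtracting 8 from each letter position.
  B (position 1) -> position (1-8) mod 26 = 19 -> T
  Z (position 25) -> position (25-8) mod 26 = 17 -> R
  I (position 8) -> position (8-8) mod 26 = 0 -> A
  K (position 10) -> position (10-8) mod 26 = 2 -> C
  M (position 12) -> position (12-8) mod 26 = 4 -> E
Decrypted message: TRACE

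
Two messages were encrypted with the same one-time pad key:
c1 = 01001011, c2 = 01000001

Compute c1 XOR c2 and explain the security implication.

Step 1: c1 XOR c2 = (m1 XOR k) XOR (m2 XOR k).
Step 2: By XOR associativity/commutativity: = m1 XOR m2 XOR k XOR k = m1 XOR m2.
Step 3: 01001011 XOR 01000001 = 00001010 = 10.
Step 4: The key cancels out! An attacker learns m1 XOR m2 = 10, revealing the relationship between plaintexts.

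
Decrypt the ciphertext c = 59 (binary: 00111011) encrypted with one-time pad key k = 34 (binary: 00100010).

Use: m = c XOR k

Step 1: XOR ciphertext with key:
  Ciphertext: 00111011
  Key:        00100010
  XOR:        00011001
Step 2: Plaintext = 00011001 = 25 in decimal.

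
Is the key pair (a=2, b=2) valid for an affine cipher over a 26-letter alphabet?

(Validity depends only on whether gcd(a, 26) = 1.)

Step 1: Compute gcd(2, 26).
Step 2: gcd(2, 26) = 2.
Since gcd = 2 != 1, 2 shares a common factor with 26, so it cannot be used.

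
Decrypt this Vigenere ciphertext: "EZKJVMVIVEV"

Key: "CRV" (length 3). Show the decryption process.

Step 1: Key 'CRV' has length 3. Extended key: CRVCRVCRVCR
Step 2: Decrypt each position:
  E(4) - C(2) = 2 = C
  Z(25) - R(17) = 8 = I
  K(10) - V(21) = 15 = P
  J(9) - C(2) = 7 = H
  V(21) - R(17) = 4 = E
  M(12) - V(21) = 17 = R
  V(21) - C(2) = 19 = T
  I(8) - R(17) = 17 = R
  V(21) - V(21) = 0 = A
  E(4) - C(2) = 2 = C
  V(21) - R(17) = 4 = E
Plaintext: CIPHERTRACE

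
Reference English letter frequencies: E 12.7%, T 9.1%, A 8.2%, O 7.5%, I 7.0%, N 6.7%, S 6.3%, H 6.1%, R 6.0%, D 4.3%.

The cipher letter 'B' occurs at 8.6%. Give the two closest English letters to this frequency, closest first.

Step 1: Observed frequency of 'B' is 8.6%.
Step 2: Compute distances to each reference frequency and sort:
  A (8.2%): difference = 0.4% <-- BEST
  T (9.1%): difference = 0.5% <-- RUNNER-UP
  O (7.5%): difference = 1.1%
  I (7.0%): difference = 1.6%
  N (6.7%): difference = 1.9%
Step 3: Most likely is 'A' (8.2%, diff 0.4%); second most likely is 'T' (9.1%, diff 0.5%).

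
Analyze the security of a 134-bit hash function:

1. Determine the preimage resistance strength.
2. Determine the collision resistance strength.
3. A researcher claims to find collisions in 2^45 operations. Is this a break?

Step 1: Preimage resistance requires brute-force of 2^134 operations.
Step 2: Collision resistance (birthday bound) = 2^(134/2) = 2^67.
Step 3: The claimed attack costs 2^45 operations.
Step 4: Since 2^45 < 2^67, the claimed attack beats the generic birthday bound, so collision resistance is broken.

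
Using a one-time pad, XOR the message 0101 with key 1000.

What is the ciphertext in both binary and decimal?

Step 1: Write out the XOR operation bit by bit:
  Message: 0101
  Key:     1000
  XOR:     1101
Step 2: Convert to decimal: 1101 = 13.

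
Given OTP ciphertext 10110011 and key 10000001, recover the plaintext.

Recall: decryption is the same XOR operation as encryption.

Step 1: XOR ciphertext with key:
  Ciphertext: 10110011
  Key:        10000001
  XOR:        00110010
Step 2: Plaintext = 00110010 = 50 in decimal.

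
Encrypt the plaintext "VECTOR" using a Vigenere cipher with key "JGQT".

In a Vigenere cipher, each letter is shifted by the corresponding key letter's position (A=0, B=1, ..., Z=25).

Step 1: Repeat key to match plaintext length:
  Plaintext: VECTOR
  Key:       JGQTJG
Step 2: Encrypt each letter:
  V(21) + J(9) = (21+9) mod 26 = 4 = E
  E(4) + G(6) = (4+6) mod 26 = 10 = K
  C(2) + Q(16) = (2+16) mod 26 = 18 = S
  T(19) + T(19) = (19+19) mod 26 = 12 = M
  O(14) + J(9) = (14+9) mod 26 = 23 = X
  R(17) + G(6) = (17+6) mod 26 = 23 = X
Ciphertext: EKSMXX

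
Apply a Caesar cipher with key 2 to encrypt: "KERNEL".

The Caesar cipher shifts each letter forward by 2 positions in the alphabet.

Step 1: For each letter, shift forward by 2 positions (mod 26).
  K (position 10) -> position (10+2) mod 26 = 12 -> M
  E (position 4) -> position (4+2) mod 26 = 6 -> G
  R (position 17) -> position (17+2) mod 26 = 19 -> T
  N (position 13) -> position (13+2) mod 26 = 15 -> P
  E (position 4) -> position (4+2) mod 26 = 6 -> G
  L (position 11) -> position (11+2) mod 26 = 13 -> N
Result: MGTPGN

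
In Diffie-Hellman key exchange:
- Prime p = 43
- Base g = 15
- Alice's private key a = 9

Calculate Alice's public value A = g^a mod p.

Step 1: A = g^a mod p = 15^9 mod 43.
  15^1 mod 43 = 15
  15^2 mod 43 = (15 * 15) mod 43 = 10
  15^3 mod 43 = (10 * 15) mod 43 = 21
  15^4 mod 43 = (21 * 15) mod 43 = 14
  15^5 mod 43 = (14 * 15) mod 43 = 38
  15^6 mod 43 = (38 * 15) mod 43 = 11
  15^7 mod 43 = (11 * 15) mod 43 = 36
  15^8 mod 43 = (36 * 15) mod 43 = 24
  15^9 mod 43 = (24 * 15) mod 43 = 16
Result: A = 16.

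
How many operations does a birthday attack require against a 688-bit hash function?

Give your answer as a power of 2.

Step 1: The birthday paradox gives collision probability ~50% after sqrt(2^n) = 2^(n/2) hashes.
Step 2: For 688-bit output: 2^(688/2) = 2^344.
Step 3: Approximately 2^344 hash computations needed.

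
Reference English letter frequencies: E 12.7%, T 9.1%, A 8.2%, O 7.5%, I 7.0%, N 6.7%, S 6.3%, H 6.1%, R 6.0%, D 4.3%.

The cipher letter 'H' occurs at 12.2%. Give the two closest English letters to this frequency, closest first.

Step 1: Observed frequency of 'H' is 12.2%.
Step 2: Compute distances to each reference frequency and sort:
  E (12.7%): difference = 0.5% <-- BEST
  T (9.1%): difference = 3.1% <-- RUNNER-UP
  A (8.2%): difference = 4.0%
  O (7.5%): difference = 4.7%
  I (7.0%): difference = 5.2%
Step 3: Most likely is 'E' (12.7%, diff 0.5%); second most likely is 'T' (9.1%, diff 3.1%).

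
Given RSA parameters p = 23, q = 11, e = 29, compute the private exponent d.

Step 1: n = 23 * 11 = 253.
Step 2: phi(n) = 22 * 10 = 220.
Step 3: Find d such that 29 * d = 1 (mod 220).
Step 4: d = 29^(-1) mod 220 = 129.
Verification: 29 * 129 = 3741 = 17 * 220 + 1.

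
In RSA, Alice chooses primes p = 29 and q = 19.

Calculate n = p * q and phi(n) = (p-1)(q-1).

Step 1: n = p * q = 29 * 19 = 551.
Step 2: phi(n) = (p-1)(q-1) = 28 * 18 = 504.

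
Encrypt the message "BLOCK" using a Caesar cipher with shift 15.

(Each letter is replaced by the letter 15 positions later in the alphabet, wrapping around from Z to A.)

Step 1: For each letter, shift forward by 15 positions (mod 26).
  B (position 1) -> position (1+15) mod 26 = 16 -> Q
  L (position 11) -> position (11+15) mod 26 = 0 -> A
  O (position 14) -> position (14+15) mod 26 = 3 -> D
  C (position 2) -> position (2+15) mod 26 = 17 -> R
  K (position 10) -> position (10+15) mod 26 = 25 -> Z
Result: QADRZ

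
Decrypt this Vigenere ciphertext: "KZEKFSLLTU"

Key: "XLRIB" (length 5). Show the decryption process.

Step 1: Key 'XLRIB' has length 5. Extended key: XLRIBXLRIB
Step 2: Decrypt each position:
  K(10) - X(23) = 13 = N
  Z(25) - L(11) = 14 = O
  E(4) - R(17) = 13 = N
  K(10) - I(8) = 2 = C
  F(5) - B(1) = 4 = E
  S(18) - X(23) = 21 = V
  L(11) - L(11) = 0 = A
  L(11) - R(17) = 20 = U
  T(19) - I(8) = 11 = L
  U(20) - B(1) = 19 = T
Plaintext: NONCEVAULT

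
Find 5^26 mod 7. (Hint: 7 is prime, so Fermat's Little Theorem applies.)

Step 1: Since 7 is prime, by Fermat's Little Theorem: 5^6 = 1 (mod 7).
Step 2: Reduce exponent: 26 mod 6 = 2.
Step 3: So 5^26 = 5^2 (mod 7).
Step 4: 5^2 mod 7 = 4.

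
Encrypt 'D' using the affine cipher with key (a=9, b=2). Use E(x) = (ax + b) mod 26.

Step 1: Convert 'D' to number: x = 3.
Step 2: E(3) = (9 * 3 + 2) mod 26 = 29 mod 26 = 3.
Step 3: Convert 3 back to letter: D.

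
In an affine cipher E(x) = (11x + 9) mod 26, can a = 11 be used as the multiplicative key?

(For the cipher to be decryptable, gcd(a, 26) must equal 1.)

Step 1: Compute gcd(11, 26).
Step 2: gcd(11, 26) = 1.
Since gcd = 1, 11 is coprime with 26, so it is a valid key.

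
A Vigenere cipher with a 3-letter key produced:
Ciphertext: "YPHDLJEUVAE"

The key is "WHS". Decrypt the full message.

Step 1: Key 'WHS' has length 3. Extended key: WHSWHSWHSWH
Step 2: Decrypt each position:
  Y(24) - W(22) = 2 = C
  P(15) - H(7) = 8 = I
  H(7) - S(18) = 15 = P
  D(3) - W(22) = 7 = H
  L(11) - H(7) = 4 = E
  J(9) - S(18) = 17 = R
  E(4) - W(22) = 8 = I
  U(20) - H(7) = 13 = N
  V(21) - S(18) = 3 = D
  A(0) - W(22) = 4 = E
  E(4) - H(7) = 23 = X
Plaintext: CIPHERINDEX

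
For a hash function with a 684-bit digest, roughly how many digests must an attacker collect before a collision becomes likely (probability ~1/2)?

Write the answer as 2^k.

Step 1: The birthday paradox gives collision probability ~50% after sqrt(2^n) = 2^(n/2) hashes.
Step 2: For 684-bit output: 2^(684/2) = 2^342.
Step 3: Approximately 2^342 hash computations needed.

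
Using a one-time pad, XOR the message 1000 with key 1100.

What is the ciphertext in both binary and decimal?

Step 1: Write out the XOR operation bit by bit:
  Message: 1000
  Key:     1100
  XOR:     0100
Step 2: Convert to decimal: 0100 = 4.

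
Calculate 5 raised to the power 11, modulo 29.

Step 1: Compute 5^11 mod 29 step by step, reducing modulo 29 at each step.
  5^1 mod 29 = 5
  5^2 mod 29 = (5 * 5) mod 29 = 25
  5^3 mod 29 = (25 * 5) mod 29 = 9
  5^4 mod 29 = (9 * 5) mod 29 = 16
  5^5 mod 29 = (16 * 5) mod 29 = 22
  5^6 mod 29 = (22 * 5) mod 29 = 23
  5^7 mod 29 = (23 * 5) mod 29 = 28
  5^8 mod 29 = (28 * 5) mod 29 = 24
  5^9 mod 29 = (24 * 5) mod 29 = 4
  5^10 mod 29 = (4 * 5) mod 29 = 20
  5^11 mod 29 = (20 * 5) mod 29 = 13
Step 2: Result = 13.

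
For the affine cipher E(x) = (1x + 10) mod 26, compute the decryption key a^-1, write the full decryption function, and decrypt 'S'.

Step 1: Find a^-1, the modular inverse of 1 mod 26.
Step 2: We need 1 * a^-1 = 1 (mod 26).
Step 3: 1 * 1 = 1 = 0 * 26 + 1, so a^-1 = 1.
Step 4: D(y) = 1(y - 10) mod 26.
Step 5: Apply to 'S' (y = 18): D(18) = 1 * (18 - 10) mod 26 = 1 * 8 mod 26 = 8 -> 'I'.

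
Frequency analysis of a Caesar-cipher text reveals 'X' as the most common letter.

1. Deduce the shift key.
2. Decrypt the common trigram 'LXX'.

Step 1: In English, 'E' is the most frequent letter (12.7%).
Step 2: The most frequent ciphertext letter is 'X' (position 23).
Step 3: Shift = (23 - 4) mod 26 = 19.
Step 4: Decrypt 'LXX' by shifting back 19:
  L -> S
  X -> E
  X -> E
Step 5: 'LXX' decrypts to 'SEE'.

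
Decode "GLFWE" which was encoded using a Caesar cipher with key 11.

Step 1: Reverse the shift by subtracting 11 from each letter position.
  G (position 6) -> position (6-11) mod 26 = 21 -> V
  L (position 11) -> position (11-11) mod 26 = 0 -> A
  F (position 5) -> position (5-11) mod 26 = 20 -> U
  W (position 22) -> position (22-11) mod 26 = 11 -> L
  E (position 4) -> position (4-11) mod 26 = 19 -> T
Decrypted message: VAULT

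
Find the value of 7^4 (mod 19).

Step 1: Compute 7^4 mod 19 step by step, reducing modulo 19 at each step.
  7^1 mod 19 = 7
  7^2 mod 19 = (7 * 7) mod 19 = 11
  7^3 mod 19 = (11 * 7) mod 19 = 1
  7^4 mod 19 = (1 * 7) mod 19 = 7
Step 2: Result = 7.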